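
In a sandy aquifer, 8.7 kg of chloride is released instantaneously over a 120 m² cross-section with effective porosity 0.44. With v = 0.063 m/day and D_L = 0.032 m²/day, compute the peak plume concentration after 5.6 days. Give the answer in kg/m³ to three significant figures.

The peak of an instantaneous 1D plume sits at x = vt; there the Gaussian factor is 1 and C_max = M/(n_e·A·√(4πDt)), where n_e·A is the pore area the mass is dissolved in.
√(4πDt) = √(4π × 0.032 × 5.6) = 1.501 m, so C_max = 8.7/(0.44 × 120 × 1.501) = 0.110 kg/m³.

0.110 kg/m³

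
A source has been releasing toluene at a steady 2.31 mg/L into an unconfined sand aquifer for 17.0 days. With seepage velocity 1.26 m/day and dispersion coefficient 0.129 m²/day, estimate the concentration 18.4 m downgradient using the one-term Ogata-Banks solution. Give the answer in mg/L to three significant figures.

2.14 mg/L

For a continuous step input, C/C₀ ≈ ½·erfc((x−vt)/(2√(Dt))).
vt = 1.26 × 17.0 = 21.42 m and 2√(Dt) = 2√(0.129 × 17.0) = 2.962 m.
Argument (x−vt)/(2√(Dt)) = (18.4 − 21.42)/2.962 = -1.020; ½·erfc(-1.020) = 0.9254.
C = 2.31 × 0.9254 = 2.14 mg/L.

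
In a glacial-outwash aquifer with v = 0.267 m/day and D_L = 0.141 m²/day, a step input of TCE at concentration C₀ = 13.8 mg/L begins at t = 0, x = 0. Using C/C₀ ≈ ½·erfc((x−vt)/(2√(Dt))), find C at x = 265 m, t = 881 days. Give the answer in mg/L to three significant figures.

0.406 mg/L

For a continuous step input, C/C₀ ≈ ½·erfc((x−vt)/(2√(Dt))).
vt = 0.267 × 881 = 235.227 m and 2√(Dt) = 2√(0.141 × 881) = 22.29 m.
Argument (x−vt)/(2√(Dt)) = (265 − 235.227)/22.29 = 1.336; ½·erfc(1.336) = 0.02942.
C = 13.8 × 0.02942 = 0.406 mg/L.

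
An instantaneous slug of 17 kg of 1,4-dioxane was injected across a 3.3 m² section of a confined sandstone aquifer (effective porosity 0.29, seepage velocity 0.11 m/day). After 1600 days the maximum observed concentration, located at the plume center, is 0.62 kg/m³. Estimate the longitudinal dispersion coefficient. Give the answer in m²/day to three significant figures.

At the plume center C_max = M/(n_e·A·√(4πDt)), so D = M²/(4πt·(n_e·A·C_max)²).
n_e·A·C_max = 0.29 × 3.3 × 0.62 = 0.5933 kg/m.
D = 17²/(4π × 1600 × 0.5933²) = 0.0408 m²/day.

0.0408 m²/day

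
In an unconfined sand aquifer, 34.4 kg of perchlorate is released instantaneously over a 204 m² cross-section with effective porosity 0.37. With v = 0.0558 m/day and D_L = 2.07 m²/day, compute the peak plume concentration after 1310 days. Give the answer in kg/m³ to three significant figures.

0.00247 kg/m³

The peak of an instantaneous 1D plume sits at x = vt; there the Gaussian factor is 1 and C_max = M/(n_e·A·√(4πDt)), where n_e·A is the pore area the mass is dissolved in.
√(4πDt) = √(4π × 2.07 × 1310) = 184.6 m, so C_max = 34.4/(0.37 × 204 × 184.6) = 0.00247 kg/m³.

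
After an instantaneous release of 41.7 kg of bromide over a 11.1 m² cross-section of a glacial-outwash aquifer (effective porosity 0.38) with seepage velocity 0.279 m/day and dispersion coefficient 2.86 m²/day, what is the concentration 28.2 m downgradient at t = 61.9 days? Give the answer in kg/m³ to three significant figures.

0.177 kg/m³

For an instantaneous plane source, C(x,t) = M/(n_e·A·√(4πDt)) · exp(−(x−vt)²/(4Dt)), with n_e·A the pore (flow) area.
Plume center vt = 0.279 × 61.9 = 17.2701 m, so the well at 28.2 m is 10.9299 m downgradient of the peak.
√(4πDt) = 47.17 m, giving peak height M/(n_e·A·√(4πDt)) = 41.7/(0.38 × 11.1 × 47.17) = 0.2096 kg/m³.
(x−vt)²/(4Dt) = (10.9299)²/(4 × 2.86 × 61.9) = 0.1687; exp(−0.1687) = 0.8448.
C = 0.2096 × 0.8448 = 0.177 kg/m³.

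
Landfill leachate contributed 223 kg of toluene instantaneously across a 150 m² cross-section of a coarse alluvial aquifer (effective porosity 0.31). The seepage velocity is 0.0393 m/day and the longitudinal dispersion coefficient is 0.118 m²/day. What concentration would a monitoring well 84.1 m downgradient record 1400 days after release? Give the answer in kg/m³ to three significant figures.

0.0293 kg/m³

For an instantaneous plane source, C(x,t) = M/(n_e·A·√(4πDt)) · exp(−(x−vt)²/(4Dt)), with n_e·A the pore (flow) area.
Plume center vt = 0.0393 × 1400 = 55.02 m, so the well at 84.1 m is 29.08 m downgradient of the peak.
√(4πDt) = 45.56 m, giving peak height M/(n_e·A·√(4πDt)) = 223/(0.31 × 150 × 45.56) = 0.1053 kg/m³.
(x−vt)²/(4Dt) = (29.08)²/(4 × 0.118 × 1400) = 1.280; exp(−1.280) = 0.2780.
C = 0.1053 × 0.2780 = 0.0293 kg/m³.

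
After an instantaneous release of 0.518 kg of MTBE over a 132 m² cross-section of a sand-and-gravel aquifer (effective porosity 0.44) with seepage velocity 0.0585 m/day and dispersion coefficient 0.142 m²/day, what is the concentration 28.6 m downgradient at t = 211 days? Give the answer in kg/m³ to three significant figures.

For an instantaneous plane source, C(x,t) = M/(n_e·A·√(4πDt)) · exp(−(x−vt)²/(4Dt)), with n_e·A the pore (flow) area.
Plume center vt = 0.0585 × 211 = 12.3435 m, so the well at 28.6 m is 16.2565 m downgradient of the peak.
√(4πDt) = 19.40 m, giving peak height M/(n_e·A·√(4πDt)) = 0.518/(0.44 × 132 × 19.40) = 0.0004597 kg/m³.
(x−vt)²/(4Dt) = (16.2565)²/(4 × 0.142 × 211) = 2.205; exp(−2.205) = 0.1103.
C = 0.0004597 × 0.1103 = 5.07e-05 kg/m³.

5.07e-05 kg/m³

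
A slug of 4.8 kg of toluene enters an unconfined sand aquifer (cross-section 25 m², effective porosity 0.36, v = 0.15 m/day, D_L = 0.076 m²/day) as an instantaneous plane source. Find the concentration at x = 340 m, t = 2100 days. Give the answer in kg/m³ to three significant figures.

0.00447 kg/m³

For an instantaneous plane source, C(x,t) = M/(n_e·A·√(4πDt)) · exp(−(x−vt)²/(4Dt)), with n_e·A the pore (flow) area.
Plume center vt = 0.15 × 2100 = 315 m, so the well at 340 m is 25 m downgradient of the peak.
√(4πDt) = 44.78 m, giving peak height M/(n_e·A·√(4πDt)) = 4.8/(0.36 × 25 × 44.78) = 0.01191 kg/m³.
(x−vt)²/(4Dt) = (25)²/(4 × 0.076 × 2100) = 0.9790; exp(−0.9790) = 0.3757.
C = 0.01191 × 0.3757 = 0.00447 kg/m³.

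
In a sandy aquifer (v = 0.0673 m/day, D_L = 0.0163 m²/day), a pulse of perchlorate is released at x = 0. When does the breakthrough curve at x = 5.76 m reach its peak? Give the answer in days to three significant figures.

For the 1D instantaneous-source solution, setting ∂C/∂t = 0 at fixed x gives v²t² + 2Dt − x² = 0, so t = (√(D² + v²x²) − D)/v².
√(D² + v²x²) = √(0.0163² + 0.0673² × 5.76²) = 0.3880; v² = 0.00452929.
t = (0.3880 − 0.0163)/0.00452929 = 82.1 days (vs. the pure-advection estimate x/v = 85.6 d).

82.1 days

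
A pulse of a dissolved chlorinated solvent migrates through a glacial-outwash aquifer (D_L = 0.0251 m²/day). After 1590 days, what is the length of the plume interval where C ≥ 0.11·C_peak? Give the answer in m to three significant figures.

37.5 m

The plume is Gaussian with σ = √(2Dt) = √(2 × 0.0251 × 1590) = 8.934 m.
C/C_peak = exp(−Δx²/(2σ²)) = 0.11 ⇒ Δx = σ·√(−2 ln 0.11) = 8.934 × 2.101 = 18.77 m.
Width = 2Δx = 37.5 m.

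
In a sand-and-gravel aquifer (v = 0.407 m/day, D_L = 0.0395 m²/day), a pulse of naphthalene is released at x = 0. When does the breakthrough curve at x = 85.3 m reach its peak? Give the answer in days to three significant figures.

For the 1D instantaneous-source solution, setting ∂C/∂t = 0 at fixed x gives v²t² + 2Dt − x² = 0, so t = (√(D² + v²x²) − D)/v².
√(D² + v²x²) = √(0.0395² + 0.407² × 85.3²) = 34.72; v² = 0.165649.
t = (34.72 − 0.0395)/0.165649 = 209 days (vs. the pure-advection estimate x/v = 210 d).

209 days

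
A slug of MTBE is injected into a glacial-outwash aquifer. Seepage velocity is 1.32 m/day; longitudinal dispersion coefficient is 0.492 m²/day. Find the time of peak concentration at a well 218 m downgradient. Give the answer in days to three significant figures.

For the 1D instantaneous-source solution, setting ∂C/∂t = 0 at fixed x gives v²t² + 2Dt − x² = 0, so t = (√(D² + v²x²) − D)/v².
√(D² + v²x²) = √(0.492² + 1.32² × 218²) = 287.8; v² = 1.7424.
t = (287.8 − 0.492)/1.7424 = 165 days (vs. the pure-advection estimate x/v = 165 d).

165 days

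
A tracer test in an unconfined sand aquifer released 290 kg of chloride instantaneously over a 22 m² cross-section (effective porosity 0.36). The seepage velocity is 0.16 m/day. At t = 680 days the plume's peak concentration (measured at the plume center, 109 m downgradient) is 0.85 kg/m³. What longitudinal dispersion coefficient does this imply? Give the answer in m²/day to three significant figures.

At the plume center C_max = M/(n_e·A·√(4πDt)), so D = M²/(4πt·(n_e·A·C_max)²).
n_e·A·C_max = 0.36 × 22 × 0.85 = 6.732 kg/m.
D = 290²/(4π × 680 × 6.732²) = 0.217 m²/day.

0.217 m²/day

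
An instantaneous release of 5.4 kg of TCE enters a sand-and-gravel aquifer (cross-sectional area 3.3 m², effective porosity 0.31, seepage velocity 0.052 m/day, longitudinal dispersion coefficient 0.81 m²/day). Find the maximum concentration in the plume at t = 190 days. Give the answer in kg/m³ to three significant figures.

The peak of an instantaneous 1D plume sits at x = vt; there the Gaussian factor is 1 and C_max = M/(n_e·A·√(4πDt)), where n_e·A is the pore area the mass is dissolved in.
√(4πDt) = √(4π × 0.81 × 190) = 43.98 m, so C_max = 5.4/(0.31 × 3.3 × 43.98) = 0.120 kg/m³.

0.120 kg/m³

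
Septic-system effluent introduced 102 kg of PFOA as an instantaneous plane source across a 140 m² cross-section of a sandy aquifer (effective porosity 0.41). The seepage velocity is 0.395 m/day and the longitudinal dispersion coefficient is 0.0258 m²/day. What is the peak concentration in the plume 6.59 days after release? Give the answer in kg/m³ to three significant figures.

The peak of an instantaneous 1D plume sits at x = vt; there the Gaussian factor is 1 and C_max = M/(n_e·A·√(4πDt)), where n_e·A is the pore area the mass is dissolved in.
√(4πDt) = √(4π × 0.0258 × 6.59) = 1.462 m, so C_max = 102/(0.41 × 140 × 1.462) = 1.22 kg/m³.

1.22 kg/m³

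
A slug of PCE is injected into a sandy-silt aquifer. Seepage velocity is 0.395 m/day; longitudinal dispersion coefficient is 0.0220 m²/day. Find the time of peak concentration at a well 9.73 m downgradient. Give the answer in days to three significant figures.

24.5 days

For the 1D instantaneous-source solution, setting ∂C/∂t = 0 at fixed x gives v²t² + 2Dt − x² = 0, so t = (√(D² + v²x²) − D)/v².
√(D² + v²x²) = √(0.0220² + 0.395² × 9.73²) = 3.843; v² = 0.156025.
t = (3.843 − 0.0220)/0.156025 = 24.5 days (vs. the pure-advection estimate x/v = 24.6 d).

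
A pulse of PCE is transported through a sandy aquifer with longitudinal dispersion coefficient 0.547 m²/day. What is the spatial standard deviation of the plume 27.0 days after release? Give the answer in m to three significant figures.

Dispersive spreading gives a Gaussian with σ² = 2Dt; advection only shifts the center.
σ = √(2 × 0.547 × 27.0) = 5.43 m.

5.43 m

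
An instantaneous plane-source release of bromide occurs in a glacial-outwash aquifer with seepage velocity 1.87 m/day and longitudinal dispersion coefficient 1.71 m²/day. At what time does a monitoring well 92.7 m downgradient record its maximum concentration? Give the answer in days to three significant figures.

49.1 days

For the 1D instantaneous-source solution, setting ∂C/∂t = 0 at fixed x gives v²t² + 2Dt − x² = 0, so t = (√(D² + v²x²) − D)/v².
√(D² + v²x²) = √(1.71² + 1.87² × 92.7²) = 173.4; v² = 3.4969.
t = (173.4 − 1.71)/3.4969 = 49.1 days (vs. the pure-advection estimate x/v = 49.6 d).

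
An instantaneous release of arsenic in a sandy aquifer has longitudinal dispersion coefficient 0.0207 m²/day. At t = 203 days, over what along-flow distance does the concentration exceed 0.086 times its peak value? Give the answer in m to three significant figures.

12.8 m

The plume is Gaussian with σ = √(2Dt) = √(2 × 0.0207 × 203) = 2.899 m.
C/C_peak = exp(−Δx²/(2σ²)) = 0.086 ⇒ Δx = σ·√(−2 ln 0.086) = 2.899 × 2.215 = 6.421 m.
Width = 2Δx = 12.8 m.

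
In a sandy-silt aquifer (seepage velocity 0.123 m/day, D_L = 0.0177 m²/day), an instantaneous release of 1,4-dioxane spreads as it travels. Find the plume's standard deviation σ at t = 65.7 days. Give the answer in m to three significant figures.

1.53 m

Dispersive spreading gives a Gaussian with σ² = 2Dt; advection only shifts the center.
σ = √(2 × 0.0177 × 65.7) = 1.53 m.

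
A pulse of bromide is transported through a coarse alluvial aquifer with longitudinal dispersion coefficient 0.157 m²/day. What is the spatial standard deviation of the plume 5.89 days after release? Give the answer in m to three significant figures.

Dispersive spreading gives a Gaussian with σ² = 2Dt; advection only shifts the center.
σ = √(2 × 0.157 × 5.89) = 1.36 m.

1.36 m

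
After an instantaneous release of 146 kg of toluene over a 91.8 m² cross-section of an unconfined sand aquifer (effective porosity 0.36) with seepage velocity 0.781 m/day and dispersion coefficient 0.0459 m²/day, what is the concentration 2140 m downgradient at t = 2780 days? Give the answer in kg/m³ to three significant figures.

0.0164 kg/m³

For an instantaneous plane source, C(x,t) = M/(n_e·A·√(4πDt)) · exp(−(x−vt)²/(4Dt)), with n_e·A the pore (flow) area.
Plume center vt = 0.781 × 2780 = 2171.18 m, so the well at 2140 m is 31.18 m upgradient of the peak.
√(4πDt) = 40.04 m, giving peak height M/(n_e·A·√(4πDt)) = 146/(0.36 × 91.8 × 40.04) = 0.1103 kg/m³.
(x−vt)²/(4Dt) = (-31.18)²/(4 × 0.0459 × 2780) = 1.905; exp(−1.905) = 0.1488.
C = 0.1103 × 0.1488 = 0.0164 kg/m³.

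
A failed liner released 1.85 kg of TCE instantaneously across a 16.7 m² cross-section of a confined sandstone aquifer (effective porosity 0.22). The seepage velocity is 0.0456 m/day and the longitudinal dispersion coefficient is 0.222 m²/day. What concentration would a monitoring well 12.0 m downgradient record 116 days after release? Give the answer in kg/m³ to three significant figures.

For an instantaneous plane source, C(x,t) = M/(n_e·A·√(4πDt)) · exp(−(x−vt)²/(4Dt)), with n_e·A the pore (flow) area.
Plume center vt = 0.0456 × 116 = 5.2896 m, so the well at 12.0 m is 6.7104 m downgradient of the peak.
√(4πDt) = 17.99 m, giving peak height M/(n_e·A·√(4πDt)) = 1.85/(0.22 × 16.7 × 17.99) = 0.02799 kg/m³.
(x−vt)²/(4Dt) = (6.7104)²/(4 × 0.222 × 116) = 0.4371; exp(−0.4371) = 0.6459.
C = 0.02799 × 0.6459 = 0.0181 kg/m³.

0.0181 kg/m³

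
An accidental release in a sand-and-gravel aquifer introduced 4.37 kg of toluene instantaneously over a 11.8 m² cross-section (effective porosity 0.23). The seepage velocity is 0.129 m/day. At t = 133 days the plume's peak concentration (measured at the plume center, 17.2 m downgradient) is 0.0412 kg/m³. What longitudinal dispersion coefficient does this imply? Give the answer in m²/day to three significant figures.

At the plume center C_max = M/(n_e·A·√(4πDt)), so D = M²/(4πt·(n_e·A·C_max)²).
n_e·A·C_max = 0.23 × 11.8 × 0.0412 = 0.1118 kg/m.
D = 4.37²/(4π × 133 × 0.1118²) = 0.914 m²/day.

0.914 m²/day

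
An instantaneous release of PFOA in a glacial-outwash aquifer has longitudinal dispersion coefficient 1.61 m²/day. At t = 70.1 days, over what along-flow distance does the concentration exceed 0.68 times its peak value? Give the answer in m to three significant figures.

26.4 m

The plume is Gaussian with σ = √(2Dt) = √(2 × 1.61 × 70.1) = 15.02 m.
C/C_peak = exp(−Δx²/(2σ²)) = 0.68 ⇒ Δx = σ·√(−2 ln 0.68) = 15.02 × 0.8783 = 13.19 m.
Width = 2Δx = 26.4 m.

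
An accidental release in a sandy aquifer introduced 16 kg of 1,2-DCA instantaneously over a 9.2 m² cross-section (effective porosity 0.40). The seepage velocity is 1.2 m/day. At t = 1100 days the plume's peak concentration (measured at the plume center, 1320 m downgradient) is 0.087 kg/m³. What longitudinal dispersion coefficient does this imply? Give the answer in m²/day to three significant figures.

0.181 m²/day

At the plume center C_max = M/(n_e·A·√(4πDt)), so D = M²/(4πt·(n_e·A·C_max)²).
n_e·A·C_max = 0.40 × 9.2 × 0.087 = 0.3202 kg/m.
D = 16²/(4π × 1100 × 0.3202²) = 0.181 m²/day.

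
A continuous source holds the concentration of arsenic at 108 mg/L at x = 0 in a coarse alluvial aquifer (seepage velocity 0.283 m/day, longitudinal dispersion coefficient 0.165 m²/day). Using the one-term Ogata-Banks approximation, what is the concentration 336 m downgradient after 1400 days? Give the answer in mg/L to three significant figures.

108 mg/L

For a continuous step input, C/C₀ ≈ ½·erfc((x−vt)/(2√(Dt))).
vt = 0.283 × 1400 = 396.2 m and 2√(Dt) = 2√(0.165 × 1400) = 30.40 m.
Argument (x−vt)/(2√(Dt)) = (336 − 396.2)/30.40 = -1.980; ½·erfc(-1.980) = 0.9974.
C = 108 × 0.9974 = 108 mg/L.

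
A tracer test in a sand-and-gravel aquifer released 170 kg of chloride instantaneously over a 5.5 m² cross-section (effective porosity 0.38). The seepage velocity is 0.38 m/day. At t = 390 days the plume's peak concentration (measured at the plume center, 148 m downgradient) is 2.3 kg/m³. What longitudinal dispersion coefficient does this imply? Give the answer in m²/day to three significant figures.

0.255 m²/day

At the plume center C_max = M/(n_e·A·√(4πDt)), so D = M²/(4πt·(n_e·A·C_max)²).
n_e·A·C_max = 0.38 × 5.5 × 2.3 = 4.807 kg/m.
D = 170²/(4π × 390 × 4.807²) = 0.255 m²/day.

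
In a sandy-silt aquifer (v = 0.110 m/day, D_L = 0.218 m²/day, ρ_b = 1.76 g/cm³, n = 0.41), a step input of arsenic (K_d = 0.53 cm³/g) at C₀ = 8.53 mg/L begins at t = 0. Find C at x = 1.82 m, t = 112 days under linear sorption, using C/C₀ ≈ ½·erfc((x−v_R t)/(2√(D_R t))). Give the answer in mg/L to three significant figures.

5.91 mg/L

Retardation factor R = 1 + ρ_b·K_d/n = 1 + 1.76 × 0.53/0.41 = 3.275.
Sorption retards both mechanisms: v_R = v/R = 0.03359 m/day, D_R = D/R = 0.06656 m²/day.
v_R·t = 0.03359 × 112 = 3.76208 m; 2√(D_R t) = 5.461 m; argument = (1.82 − 3.76208)/5.461 = -0.3556.
C = C₀ × ½·erfc(-0.3556) = 8.53 × 0.6925 = 5.91 mg/L.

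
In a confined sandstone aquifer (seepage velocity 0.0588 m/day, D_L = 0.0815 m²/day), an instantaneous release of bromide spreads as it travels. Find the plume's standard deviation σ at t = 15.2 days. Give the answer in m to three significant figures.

Dispersive spreading gives a Gaussian with σ² = 2Dt; advection only shifts the center.
σ = √(2 × 0.0815 × 15.2) = 1.57 m.

1.57 m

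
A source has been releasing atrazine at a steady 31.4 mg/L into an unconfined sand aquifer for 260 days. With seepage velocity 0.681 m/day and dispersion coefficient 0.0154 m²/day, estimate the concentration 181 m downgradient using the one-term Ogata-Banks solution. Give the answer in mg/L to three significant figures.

For a continuous step input, C/C₀ ≈ ½·erfc((x−vt)/(2√(Dt))).
vt = 0.681 × 260 = 177.06 m and 2√(Dt) = 2√(0.0154 × 260) = 4.002 m.
Argument (x−vt)/(2√(Dt)) = (181 − 177.06)/4.002 = 0.9845; ½·erfc(0.9845) = 0.08192.
C = 31.4 × 0.08192 = 2.57 mg/L.

2.57 mg/L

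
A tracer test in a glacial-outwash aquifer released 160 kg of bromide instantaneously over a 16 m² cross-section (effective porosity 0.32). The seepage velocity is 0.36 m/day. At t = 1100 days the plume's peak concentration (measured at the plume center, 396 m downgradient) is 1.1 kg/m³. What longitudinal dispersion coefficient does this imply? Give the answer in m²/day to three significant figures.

0.0584 m²/day

At the plume center C_max = M/(n_e·A·√(4πDt)), so D = M²/(4πt·(n_e·A·C_max)²).
n_e·A·C_max = 0.32 × 16 × 1.1 = 5.632 kg/m.
D = 160²/(4π × 1100 × 5.632²) = 0.0584 m²/day.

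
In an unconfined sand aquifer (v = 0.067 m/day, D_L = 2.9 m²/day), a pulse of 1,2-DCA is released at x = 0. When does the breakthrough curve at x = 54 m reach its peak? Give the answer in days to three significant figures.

387 days

For the 1D instantaneous-source solution, setting ∂C/∂t = 0 at fixed x gives v²t² + 2Dt − x² = 0, so t = (√(D² + v²x²) − D)/v².
√(D² + v²x²) = √(2.9² + 0.067² × 54²) = 4.637; v² = 0.004489.
t = (4.637 − 2.9)/0.004489 = 387 days (vs. the pure-advection estimate x/v = 806 d).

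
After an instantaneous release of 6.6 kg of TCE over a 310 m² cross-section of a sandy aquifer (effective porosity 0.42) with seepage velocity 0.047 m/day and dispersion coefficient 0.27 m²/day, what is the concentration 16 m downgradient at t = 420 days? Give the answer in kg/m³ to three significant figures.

0.00130 kg/m³

For an instantaneous plane source, C(x,t) = M/(n_e·A·√(4πDt)) · exp(−(x−vt)²/(4Dt)), with n_e·A the pore (flow) area.
Plume center vt = 0.047 × 420 = 19.74 m, so the well at 16 m is 3.74 m upgradient of the peak.
√(4πDt) = 37.75 m, giving peak height M/(n_e·A·√(4πDt)) = 6.6/(0.42 × 310 × 37.75) = 0.001343 kg/m³.
(x−vt)²/(4Dt) = (-3.74)²/(4 × 0.27 × 420) = 0.03084; exp(−0.03084) = 0.9696.
C = 0.001343 × 0.9696 = 0.00130 kg/m³.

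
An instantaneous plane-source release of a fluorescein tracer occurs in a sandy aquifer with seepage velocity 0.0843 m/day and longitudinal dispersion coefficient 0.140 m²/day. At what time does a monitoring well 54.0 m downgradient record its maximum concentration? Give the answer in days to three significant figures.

For the 1D instantaneous-source solution, setting ∂C/∂t = 0 at fixed x gives v²t² + 2Dt − x² = 0, so t = (√(D² + v²x²) − D)/v².
√(D² + v²x²) = √(0.140² + 0.0843² × 54.0²) = 4.554; v² = 0.00710649.
t = (4.554 − 0.140)/0.00710649 = 621 days (vs. the pure-advection estimate x/v = 641 d).

621 days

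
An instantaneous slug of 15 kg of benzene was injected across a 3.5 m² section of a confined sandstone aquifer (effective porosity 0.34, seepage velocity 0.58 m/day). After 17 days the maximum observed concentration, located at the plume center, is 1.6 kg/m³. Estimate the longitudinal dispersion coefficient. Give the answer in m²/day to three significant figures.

0.291 m²/day

At the plume center C_max = M/(n_e·A·√(4πDt)), so D = M²/(4πt·(n_e·A·C_max)²).
n_e·A·C_max = 0.34 × 3.5 × 1.6 = 1.904 kg/m.
D = 15²/(4π × 17 × 1.904²) = 0.291 m²/day.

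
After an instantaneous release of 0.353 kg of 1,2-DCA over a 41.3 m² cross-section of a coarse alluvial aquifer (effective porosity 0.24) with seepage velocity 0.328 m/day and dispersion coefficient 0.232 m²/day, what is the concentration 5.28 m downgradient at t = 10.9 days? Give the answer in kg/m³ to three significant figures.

0.00474 kg/m³

For an instantaneous plane source, C(x,t) = M/(n_e·A·√(4πDt)) · exp(−(x−vt)²/(4Dt)), with n_e·A the pore (flow) area.
Plume center vt = 0.328 × 10.9 = 3.5752 m, so the well at 5.28 m is 1.7048 m downgradient of the peak.
√(4πDt) = 5.637 m, giving peak height M/(n_e·A·√(4πDt)) = 0.353/(0.24 × 41.3 × 5.637) = 0.006318 kg/m³.
(x−vt)²/(4Dt) = (1.7048)²/(4 × 0.232 × 10.9) = 0.2873; exp(−0.2873) = 0.7503.
C = 0.006318 × 0.7503 = 0.00474 kg/m³.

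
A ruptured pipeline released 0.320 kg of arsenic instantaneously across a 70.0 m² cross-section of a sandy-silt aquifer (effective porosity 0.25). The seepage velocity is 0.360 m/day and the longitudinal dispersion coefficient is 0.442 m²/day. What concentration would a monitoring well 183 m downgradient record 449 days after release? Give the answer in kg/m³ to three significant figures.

0.000206 kg/m³

For an instantaneous plane source, C(x,t) = M/(n_e·A·√(4πDt)) · exp(−(x−vt)²/(4Dt)), with n_e·A the pore (flow) area.
Plume center vt = 0.360 × 449 = 161.64 m, so the well at 183 m is 21.36 m downgradient of the peak.
√(4πDt) = 49.94 m, giving peak height M/(n_e·A·√(4πDt)) = 0.320/(0.25 × 70.0 × 49.94) = 0.0003662 kg/m³.
(x−vt)²/(4Dt) = (21.36)²/(4 × 0.442 × 449) = 0.5747; exp(−0.5747) = 0.5629.
C = 0.0003662 × 0.5629 = 0.000206 kg/m³.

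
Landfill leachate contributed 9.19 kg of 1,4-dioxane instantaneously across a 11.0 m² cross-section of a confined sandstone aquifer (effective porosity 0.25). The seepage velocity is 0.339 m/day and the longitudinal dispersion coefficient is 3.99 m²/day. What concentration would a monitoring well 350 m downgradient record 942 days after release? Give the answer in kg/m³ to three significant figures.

0.0144 kg/m³

For an instantaneous plane source, C(x,t) = M/(n_e·A·√(4πDt)) · exp(−(x−vt)²/(4Dt)), with n_e·A the pore (flow) area.
Plume center vt = 0.339 × 942 = 319.338 m, so the well at 350 m is 30.662 m downgradient of the peak.
√(4πDt) = 217.3 m, giving peak height M/(n_e·A·√(4πDt)) = 9.19/(0.25 × 11.0 × 217.3) = 0.01538 kg/m³.
(x−vt)²/(4Dt) = (30.662)²/(4 × 3.99 × 942) = 0.06253; exp(−0.06253) = 0.9394.
C = 0.01538 × 0.9394 = 0.0144 kg/m³.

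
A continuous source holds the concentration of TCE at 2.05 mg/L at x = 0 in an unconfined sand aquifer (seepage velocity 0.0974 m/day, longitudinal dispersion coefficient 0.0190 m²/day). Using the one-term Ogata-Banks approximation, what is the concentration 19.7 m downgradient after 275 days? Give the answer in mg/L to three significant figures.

2.02 mg/L

For a continuous step input, C/C₀ ≈ ½·erfc((x−vt)/(2√(Dt))).
vt = 0.0974 × 275 = 26.785 m and 2√(Dt) = 2√(0.0190 × 275) = 4.572 m.
Argument (x−vt)/(2√(Dt)) = (19.7 − 26.785)/4.572 = -1.550; ½·erfc(-1.550) = 0.9858.
C = 2.05 × 0.9858 = 2.02 mg/L.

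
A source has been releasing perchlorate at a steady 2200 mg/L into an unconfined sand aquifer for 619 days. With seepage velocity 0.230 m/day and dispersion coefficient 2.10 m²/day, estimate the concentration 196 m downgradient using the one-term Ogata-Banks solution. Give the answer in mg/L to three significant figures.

For a continuous step input, C/C₀ ≈ ½·erfc((x−vt)/(2√(Dt))).
vt = 0.230 × 619 = 142.37 m and 2√(Dt) = 2√(2.10 × 619) = 72.11 m.
Argument (x−vt)/(2√(Dt)) = (196 − 142.37)/72.11 = 0.7437; ½·erfc(0.7437) = 0.1465.
C = 2200 × 0.1465 = 322 mg/L.

322 mg/L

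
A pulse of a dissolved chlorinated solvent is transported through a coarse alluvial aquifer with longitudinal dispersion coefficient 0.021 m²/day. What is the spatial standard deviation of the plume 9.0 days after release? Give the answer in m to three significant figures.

0.615 m

Dispersive spreading gives a Gaussian with σ² = 2Dt; advection only shifts the center.
σ = √(2 × 0.021 × 9.0) = 0.615 m.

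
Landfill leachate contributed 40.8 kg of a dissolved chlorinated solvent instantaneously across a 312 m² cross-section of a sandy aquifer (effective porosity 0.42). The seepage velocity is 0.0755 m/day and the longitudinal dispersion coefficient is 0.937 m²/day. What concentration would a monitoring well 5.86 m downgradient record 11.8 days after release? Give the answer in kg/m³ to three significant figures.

0.0151 kg/m³

For an instantaneous plane source, C(x,t) = M/(n_e·A·√(4πDt)) · exp(−(x−vt)²/(4Dt)), with n_e·A the pore (flow) area.
Plume center vt = 0.0755 × 11.8 = 0.8909 m, so the well at 5.86 m is 4.9691 m downgradient of the peak.
√(4πDt) = 11.79 m, giving peak height M/(n_e·A·√(4πDt)) = 40.8/(0.42 × 312 × 11.79) = 0.02641 kg/m³.
(x−vt)²/(4Dt) = (4.9691)²/(4 × 0.937 × 11.8) = 0.5583; exp(−0.5583) = 0.5722.
C = 0.02641 × 0.5722 = 0.0151 kg/m³.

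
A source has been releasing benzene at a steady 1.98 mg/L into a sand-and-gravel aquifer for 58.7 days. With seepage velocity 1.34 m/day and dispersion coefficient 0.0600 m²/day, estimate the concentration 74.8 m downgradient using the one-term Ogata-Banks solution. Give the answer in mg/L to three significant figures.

For a continuous step input, C/C₀ ≈ ½·erfc((x−vt)/(2√(Dt))).
vt = 1.34 × 58.7 = 78.658 m and 2√(Dt) = 2√(0.0600 × 58.7) = 3.753 m.
Argument (x−vt)/(2√(Dt)) = (74.8 − 78.658)/3.753 = -1.028; ½·erfc(-1.028) = 0.9270.
C = 1.98 × 0.9270 = 1.84 mg/L.

1.84 mg/L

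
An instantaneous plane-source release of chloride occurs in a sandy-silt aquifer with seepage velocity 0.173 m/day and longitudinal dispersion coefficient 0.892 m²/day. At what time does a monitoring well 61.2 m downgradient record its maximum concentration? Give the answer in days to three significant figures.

325 days

For the 1D instantaneous-source solution, setting ∂C/∂t = 0 at fixed x gives v²t² + 2Dt − x² = 0, so t = (√(D² + v²x²) − D)/v².
√(D² + v²x²) = √(0.892² + 0.173² × 61.2²) = 10.63; v² = 0.029929.
t = (10.63 − 0.892)/0.029929 = 325 days (vs. the pure-advection estimate x/v = 354 d).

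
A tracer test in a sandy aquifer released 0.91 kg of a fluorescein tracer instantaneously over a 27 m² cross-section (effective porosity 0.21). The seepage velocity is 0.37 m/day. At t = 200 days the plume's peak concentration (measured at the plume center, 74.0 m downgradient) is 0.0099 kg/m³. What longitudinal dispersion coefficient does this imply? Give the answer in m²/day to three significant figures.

At the plume center C_max = M/(n_e·A·√(4πDt)), so D = M²/(4πt·(n_e·A·C_max)²).
n_e·A·C_max = 0.21 × 27 × 0.0099 = 0.05613 kg/m.
D = 0.91²/(4π × 200 × 0.05613²) = 0.105 m²/day.

0.105 m²/day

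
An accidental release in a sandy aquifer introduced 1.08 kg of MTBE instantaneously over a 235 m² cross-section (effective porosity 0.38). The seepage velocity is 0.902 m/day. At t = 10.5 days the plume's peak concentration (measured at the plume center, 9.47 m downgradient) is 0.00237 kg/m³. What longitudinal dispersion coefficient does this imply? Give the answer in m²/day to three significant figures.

0.197 m²/day

At the plume center C_max = M/(n_e·A·√(4πDt)), so D = M²/(4πt·(n_e·A·C_max)²).
n_e·A·C_max = 0.38 × 235 × 0.00237 = 0.2116 kg/m.
D = 1.08²/(4π × 10.5 × 0.2116²) = 0.197 m²/day.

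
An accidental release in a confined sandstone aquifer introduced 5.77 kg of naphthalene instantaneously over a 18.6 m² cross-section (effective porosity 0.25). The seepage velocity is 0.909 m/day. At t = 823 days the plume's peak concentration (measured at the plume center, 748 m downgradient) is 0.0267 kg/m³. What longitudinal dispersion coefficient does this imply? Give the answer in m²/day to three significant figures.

At the plume center C_max = M/(n_e·A·√(4πDt)), so D = M²/(4πt·(n_e·A·C_max)²).
n_e·A·C_max = 0.25 × 18.6 × 0.0267 = 0.1242 kg/m.
D = 5.77²/(4π × 823 × 0.1242²) = 0.209 m²/day.

0.209 m²/day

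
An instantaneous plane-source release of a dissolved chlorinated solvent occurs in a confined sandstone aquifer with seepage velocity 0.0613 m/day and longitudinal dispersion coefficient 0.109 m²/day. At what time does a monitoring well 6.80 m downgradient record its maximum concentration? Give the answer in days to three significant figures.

For the 1D instantaneous-source solution, setting ∂C/∂t = 0 at fixed x gives v²t² + 2Dt − x² = 0, so t = (√(D² + v²x²) − D)/v².
√(D² + v²x²) = √(0.109² + 0.0613² × 6.80²) = 0.4309; v² = 0.00375769.
t = (0.4309 − 0.109)/0.00375769 = 85.7 days (vs. the pure-advection estimate x/v = 111 d).

85.7 days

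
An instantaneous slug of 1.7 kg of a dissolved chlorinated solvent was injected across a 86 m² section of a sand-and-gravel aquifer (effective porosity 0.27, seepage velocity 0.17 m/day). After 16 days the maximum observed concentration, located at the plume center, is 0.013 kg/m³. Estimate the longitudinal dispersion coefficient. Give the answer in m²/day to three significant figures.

0.158 m²/day

At the plume center C_max = M/(n_e·A·√(4πDt)), so D = M²/(4πt·(n_e·A·C_max)²).
n_e·A·C_max = 0.27 × 86 × 0.013 = 0.3019 kg/m.
D = 1.7²/(4π × 16 × 0.3019²) = 0.158 m²/day.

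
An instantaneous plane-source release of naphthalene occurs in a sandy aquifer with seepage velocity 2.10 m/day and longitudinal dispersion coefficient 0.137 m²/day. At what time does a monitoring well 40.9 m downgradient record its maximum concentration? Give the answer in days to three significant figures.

For the 1D instantaneous-source solution, setting ∂C/∂t = 0 at fixed x gives v²t² + 2Dt − x² = 0, so t = (√(D² + v²x²) − D)/v².
√(D² + v²x²) = √(0.137² + 2.10² × 40.9²) = 85.89; v² = 4.41.
t = (85.89 − 0.137)/4.41 = 19.4 days (vs. the pure-advection estimate x/v = 19.5 d).

19.4 days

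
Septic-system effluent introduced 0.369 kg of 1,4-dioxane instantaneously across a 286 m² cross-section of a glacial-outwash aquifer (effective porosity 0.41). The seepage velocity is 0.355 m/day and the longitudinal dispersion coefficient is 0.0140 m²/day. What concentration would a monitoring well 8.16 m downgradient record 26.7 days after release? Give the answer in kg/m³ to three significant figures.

0.000454 kg/m³

For an instantaneous plane source, C(x,t) = M/(n_e·A·√(4πDt)) · exp(−(x−vt)²/(4Dt)), with n_e·A the pore (flow) area.
Plume center vt = 0.355 × 26.7 = 9.4785 m, so the well at 8.16 m is 1.3185 m upgradient of the peak.
√(4πDt) = 2.167 m, giving peak height M/(n_e·A·√(4πDt)) = 0.369/(0.41 × 286 × 2.167) = 0.001452 kg/m³.
(x−vt)²/(4Dt) = (-1.3185)²/(4 × 0.0140 × 26.7) = 1.163; exp(−1.163) = 0.3125.
C = 0.001452 × 0.3125 = 0.000454 kg/m³.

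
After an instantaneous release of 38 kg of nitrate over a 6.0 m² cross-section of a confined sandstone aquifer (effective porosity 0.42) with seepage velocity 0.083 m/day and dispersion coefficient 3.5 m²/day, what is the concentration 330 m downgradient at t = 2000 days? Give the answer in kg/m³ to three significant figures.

For an instantaneous plane source, C(x,t) = M/(n_e·A·√(4πDt)) · exp(−(x−vt)²/(4Dt)), with n_e·A the pore (flow) area.
Plume center vt = 0.083 × 2000 = 166 m, so the well at 330 m is 164 m downgradient of the peak.
√(4πDt) = 296.6 m, giving peak height M/(n_e·A·√(4πDt)) = 38/(0.42 × 6.0 × 296.6) = 0.05084 kg/m³.
(x−vt)²/(4Dt) = (164)²/(4 × 3.5 × 2000) = 0.9606; exp(−0.9606) = 0.3827.
C = 0.05084 × 0.3827 = 0.0195 kg/m³.

0.0195 kg/m³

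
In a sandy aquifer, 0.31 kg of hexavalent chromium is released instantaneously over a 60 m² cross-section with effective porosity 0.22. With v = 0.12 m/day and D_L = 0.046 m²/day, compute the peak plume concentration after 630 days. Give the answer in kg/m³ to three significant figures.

0.00123 kg/m³

The peak of an instantaneous 1D plume sits at x = vt; there the Gaussian factor is 1 and C_max = M/(n_e·A·√(4πDt)), where n_e·A is the pore area the mass is dissolved in.
√(4πDt) = √(4π × 0.046 × 630) = 19.08 m, so C_max = 0.31/(0.22 × 60 × 19.08) = 0.00123 kg/m³.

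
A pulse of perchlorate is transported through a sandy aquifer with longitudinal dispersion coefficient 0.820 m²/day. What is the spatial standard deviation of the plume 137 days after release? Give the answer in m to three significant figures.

15.0 m

Dispersive spreading gives a Gaussian with σ² = 2Dt; advection only shifts the center.
σ = √(2 × 0.820 × 137) = 15.0 m.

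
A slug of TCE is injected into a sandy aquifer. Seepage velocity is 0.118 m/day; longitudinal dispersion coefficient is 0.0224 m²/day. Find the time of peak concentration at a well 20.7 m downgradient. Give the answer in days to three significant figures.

174 days

For the 1D instantaneous-source solution, setting ∂C/∂t = 0 at fixed x gives v²t² + 2Dt − x² = 0, so t = (√(D² + v²x²) − D)/v².
√(D² + v²x²) = √(0.0224² + 0.118² × 20.7²) = 2.443; v² = 0.013924.
t = (2.443 − 0.0224)/0.013924 = 174 days (vs. the pure-advection estimate x/v = 175 d).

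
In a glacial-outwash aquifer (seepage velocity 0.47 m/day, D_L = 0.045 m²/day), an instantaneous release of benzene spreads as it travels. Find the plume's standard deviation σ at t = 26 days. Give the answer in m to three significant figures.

Dispersive spreading gives a Gaussian with σ² = 2Dt; advection only shifts the center.
σ = √(2 × 0.045 × 26) = 1.53 m.

1.53 m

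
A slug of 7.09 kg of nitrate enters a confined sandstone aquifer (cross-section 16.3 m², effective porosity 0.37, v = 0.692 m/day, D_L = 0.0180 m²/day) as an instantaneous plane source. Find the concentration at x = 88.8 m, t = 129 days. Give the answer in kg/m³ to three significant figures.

For an instantaneous plane source, C(x,t) = M/(n_e·A·√(4πDt)) · exp(−(x−vt)²/(4Dt)), with n_e·A the pore (flow) area.
Plume center vt = 0.692 × 129 = 89.268 m, so the well at 88.8 m is 0.468 m upgradient of the peak.
√(4πDt) = 5.402 m, giving peak height M/(n_e·A·√(4πDt)) = 7.09/(0.37 × 16.3 × 5.402) = 0.2176 kg/m³.
(x−vt)²/(4Dt) = (-0.468)²/(4 × 0.0180 × 129) = 0.02358; exp(−0.02358) = 0.9767.
C = 0.2176 × 0.9767 = 0.213 kg/m³.

0.213 kg/m³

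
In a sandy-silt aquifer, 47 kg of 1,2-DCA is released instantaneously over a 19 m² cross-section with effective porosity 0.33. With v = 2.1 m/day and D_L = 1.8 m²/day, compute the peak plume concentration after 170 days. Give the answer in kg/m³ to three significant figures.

The peak of an instantaneous 1D plume sits at x = vt; there the Gaussian factor is 1 and C_max = M/(n_e·A·√(4πDt)), where n_e·A is the pore area the mass is dissolved in.
√(4πDt) = √(4π × 1.8 × 170) = 62.01 m, so C_max = 47/(0.33 × 19 × 62.01) = 0.121 kg/m³.

0.121 kg/m³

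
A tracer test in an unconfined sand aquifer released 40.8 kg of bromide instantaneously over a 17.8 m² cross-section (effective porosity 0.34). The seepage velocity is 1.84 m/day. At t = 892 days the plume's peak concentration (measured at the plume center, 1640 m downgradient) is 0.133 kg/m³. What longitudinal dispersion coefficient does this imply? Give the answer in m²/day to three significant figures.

At the plume center C_max = M/(n_e·A·√(4πDt)), so D = M²/(4πt·(n_e·A·C_max)²).
n_e·A·C_max = 0.34 × 17.8 × 0.133 = 0.8049 kg/m.
D = 40.8²/(4π × 892 × 0.8049²) = 0.229 m²/day.

0.229 m²/day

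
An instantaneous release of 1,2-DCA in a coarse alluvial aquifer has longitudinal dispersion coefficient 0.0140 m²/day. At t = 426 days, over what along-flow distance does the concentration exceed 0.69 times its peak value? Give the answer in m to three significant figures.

The plume is Gaussian with σ = √(2Dt) = √(2 × 0.0140 × 426) = 3.454 m.
C/C_peak = exp(−Δx²/(2σ²)) = 0.69 ⇒ Δx = σ·√(−2 ln 0.69) = 3.454 × 0.8615 = 2.976 m.
Width = 2Δx = 5.95 m.

5.95 m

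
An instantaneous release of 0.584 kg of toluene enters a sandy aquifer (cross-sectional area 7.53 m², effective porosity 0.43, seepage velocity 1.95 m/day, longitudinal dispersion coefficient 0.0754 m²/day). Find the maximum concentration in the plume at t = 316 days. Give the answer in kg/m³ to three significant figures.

The peak of an instantaneous 1D plume sits at x = vt; there the Gaussian factor is 1 and C_max = M/(n_e·A·√(4πDt)), where n_e·A is the pore area the mass is dissolved in.
√(4πDt) = √(4π × 0.0754 × 316) = 17.30 m, so C_max = 0.584/(0.43 × 7.53 × 17.30) = 0.0104 kg/m³.

0.0104 kg/m³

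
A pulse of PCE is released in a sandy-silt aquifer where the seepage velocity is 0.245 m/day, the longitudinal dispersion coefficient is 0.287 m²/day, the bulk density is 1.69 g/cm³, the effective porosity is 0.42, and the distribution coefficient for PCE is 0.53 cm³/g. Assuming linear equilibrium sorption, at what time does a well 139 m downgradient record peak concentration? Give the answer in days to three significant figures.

Retardation factor R = 1 + ρ_b·K_d/n = 1 + 1.69 × 0.53/0.42 = 3.133.
Sorption retards both mechanisms: v_R = v/R = 0.07820 m/day, D_R = D/R = 0.09161 m²/day.
Peak time from v_R²t² + 2D_R t − x² = 0: t = (√(D_R² + v_R²x²) − D_R)/v_R².
√(D_R² + v_R²x²) = √(0.09161² + 0.07820² × 139²) = 10.87; v_R² = 0.006115.
t = (10.87 − 0.09161)/0.006115 = 1760 days.

1760 days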